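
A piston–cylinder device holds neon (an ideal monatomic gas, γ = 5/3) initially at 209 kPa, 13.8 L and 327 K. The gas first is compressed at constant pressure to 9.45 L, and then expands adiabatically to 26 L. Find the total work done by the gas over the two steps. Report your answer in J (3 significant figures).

W_total ≈ 545 J

Step 1 (isobaric): W = PΔV = (209 kPa)(9.45 − 13.8 L) = -909.2 J.
After step 1: P = 209 kPa, V = 9.45 L, T = 223.9 K.
Step 2 (adiabatic): W = (P₁V₁ − P₂V₂)/(γ−1) = (1975 − 1006)/0.667 = 1454 J.
W_total = -909.2 + 1454 = 544.6 J.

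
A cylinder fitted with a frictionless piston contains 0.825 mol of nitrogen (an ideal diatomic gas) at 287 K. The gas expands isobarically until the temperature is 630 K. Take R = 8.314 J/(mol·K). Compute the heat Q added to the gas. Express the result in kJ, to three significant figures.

Isobaric: W = nRΔT = (0.825)(8.314)(343) = 2353 J.
ΔU = nCᵥΔT with Cᵥ = 5R/2: ΔU = (0.825)(20.79)(343) = 5882 J.
Q = ΔU + W = 5882 + 2353 = 8234 J.

Q ≈ 8.23 kJ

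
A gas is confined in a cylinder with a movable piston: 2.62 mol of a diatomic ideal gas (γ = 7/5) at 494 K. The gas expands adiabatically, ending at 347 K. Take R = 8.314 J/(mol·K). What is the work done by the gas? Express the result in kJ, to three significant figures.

Adiabatic ⇒ Q = 0, so W_by = −ΔU = nCᵥ(T₁ − T₂).
Cᵥ = 5R/2 = 20.79 J/(mol·K).
W = (2.62)(20.79)(494 − 347) = 8005 J.

W ≈ 8.01 kJ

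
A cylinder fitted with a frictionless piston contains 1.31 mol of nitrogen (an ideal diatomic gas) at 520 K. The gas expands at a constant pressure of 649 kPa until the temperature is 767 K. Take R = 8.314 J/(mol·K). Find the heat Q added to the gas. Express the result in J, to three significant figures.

Q ≈ 9420 J

Isobaric: W = nRΔT = (1.31)(8.314)(247) = 2690 J.
ΔU = nCᵥΔT with Cᵥ = 5R/2: ΔU = (1.31)(20.79)(247) = 6725 J.
Q = ΔU + W = 6725 + 2690 = 9416 J.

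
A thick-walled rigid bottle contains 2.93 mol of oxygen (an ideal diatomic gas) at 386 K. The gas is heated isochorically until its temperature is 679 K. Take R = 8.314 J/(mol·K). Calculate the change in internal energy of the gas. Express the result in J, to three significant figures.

Constant volume ⇒ W = 0, so Q = ΔU = nCᵥΔT with Cᵥ = 5R/2 = 20.79 J/(mol·K).
ΔU = (2.93)(20.79)(679 − 386) = 17844 J.

ΔU ≈ 17800 J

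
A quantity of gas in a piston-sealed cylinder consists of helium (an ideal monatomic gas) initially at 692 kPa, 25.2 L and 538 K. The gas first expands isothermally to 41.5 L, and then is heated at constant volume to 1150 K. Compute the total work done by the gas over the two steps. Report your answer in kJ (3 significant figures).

W_total ≈ 8.70 kJ

Step 1 (isothermal): W = P₁V₁ ln(V₂/V₁) = (17438) ln(41.5/25.2) = 8699 J.
Step 2 (isochoric): W = 0 (constant volume).
W_total = 8699 + 0 = 8699 J.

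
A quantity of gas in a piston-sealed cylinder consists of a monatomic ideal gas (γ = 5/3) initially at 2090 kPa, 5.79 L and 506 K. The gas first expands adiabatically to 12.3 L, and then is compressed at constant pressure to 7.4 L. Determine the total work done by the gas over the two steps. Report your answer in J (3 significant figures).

W_total ≈ 4250 J

Step 1 (adiabatic): W = (P₁V₁ − P₂V₂)/(γ−1) = (12101 − 7323)/0.667 = 7168 J.
After step 1: P = 595.3 kPa, V = 12.3 L, T = 306.2 K.
Step 2 (isobaric): W = PΔV = (595.3 kPa)(7.4 − 12.3 L) = -2917 J.
W_total = 7168 − 2917 = 4250 J.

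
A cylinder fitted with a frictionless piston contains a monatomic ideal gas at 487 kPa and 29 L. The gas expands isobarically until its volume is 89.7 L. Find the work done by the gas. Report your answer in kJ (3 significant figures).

W ≈ 29.6 kJ

Isobaric: W = P ΔV.
W = (487 kPa)(89.7 − 29 L) = (487)(60.7) = 29561 J.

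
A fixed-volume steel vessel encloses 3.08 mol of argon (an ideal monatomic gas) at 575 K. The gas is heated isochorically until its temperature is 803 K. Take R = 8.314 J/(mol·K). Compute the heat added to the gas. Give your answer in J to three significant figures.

Constant volume ⇒ W = 0, so Q = ΔU = nCᵥΔT with Cᵥ = 3R/2 = 12.47 J/(mol·K).
ΔU = (3.08)(12.47)(803 − 575) = 8758 J.

Q ≈ 8760 J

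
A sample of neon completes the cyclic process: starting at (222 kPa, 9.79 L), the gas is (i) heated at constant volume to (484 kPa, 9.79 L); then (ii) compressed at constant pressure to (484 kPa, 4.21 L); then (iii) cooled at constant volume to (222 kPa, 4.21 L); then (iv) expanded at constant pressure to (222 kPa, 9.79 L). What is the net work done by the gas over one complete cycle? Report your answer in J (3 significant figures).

Constant-volume legs do no work.
W(ii) = (484)(4.21 − 9.79) = -2701 J; W(iv) = (222)(9.79 − 4.21) = 1239 J.
W_net = -2701 + 1239 = -1462 J (the counter-clockwise enclosed area).

W_net ≈ -1460 J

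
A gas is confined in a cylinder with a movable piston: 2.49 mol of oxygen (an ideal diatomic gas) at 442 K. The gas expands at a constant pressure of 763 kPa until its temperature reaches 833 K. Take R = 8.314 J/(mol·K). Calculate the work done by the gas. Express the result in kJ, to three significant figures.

W ≈ 8.09 kJ

Isobaric: W = P ΔV = nR ΔT.
W = (2.49)(8.314)(833 − 442) = 8094 J.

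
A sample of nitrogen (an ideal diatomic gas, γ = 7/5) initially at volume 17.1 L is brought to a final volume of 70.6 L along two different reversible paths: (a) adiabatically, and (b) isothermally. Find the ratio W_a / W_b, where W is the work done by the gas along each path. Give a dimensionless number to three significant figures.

W_a / W_b ≈ 0.763

Path (a) adiabatic: W = P₁V₁(1 − (V₁/V₂)^(γ−1))/(γ−1) → W_a/(P₁V₁) = 1.082.
Path (b) isothermal: W = P₁V₁ ln(V₂/V₁) → W_b/(P₁V₁) = 1.418.
W_a / W_b = 1.082 / 1.418 = 0.7632.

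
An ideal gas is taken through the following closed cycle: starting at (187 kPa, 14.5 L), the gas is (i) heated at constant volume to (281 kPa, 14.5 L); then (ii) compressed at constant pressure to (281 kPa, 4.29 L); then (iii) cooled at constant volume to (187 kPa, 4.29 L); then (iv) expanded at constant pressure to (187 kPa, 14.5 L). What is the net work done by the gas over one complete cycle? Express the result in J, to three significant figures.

Constant-volume legs do no work.
W(ii) = (281)(4.29 − 14.5) = -2869 J; W(iv) = (187)(14.5 − 4.29) = 1909 J.
W_net = -2869 + 1909 = -959.7 J (the counter-clockwise enclosed area).

W_net ≈ -960 J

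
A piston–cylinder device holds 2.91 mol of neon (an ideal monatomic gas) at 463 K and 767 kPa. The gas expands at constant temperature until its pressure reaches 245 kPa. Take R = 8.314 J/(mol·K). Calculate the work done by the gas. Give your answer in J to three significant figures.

Isothermal process: W = nRT ln(V₂/V₁) = nRT ln(P₁/P₂).
W = (2.91)(8.314)(463) × ln(767/245)
  = 11202 × ln(3.131) = 11202 × 1.141
W_by_gas = 12784 J.

W ≈ 12800 J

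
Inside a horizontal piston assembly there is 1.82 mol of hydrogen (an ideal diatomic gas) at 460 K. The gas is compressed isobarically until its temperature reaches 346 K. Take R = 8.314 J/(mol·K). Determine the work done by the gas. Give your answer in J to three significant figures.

Isobaric: W = P ΔV = nR ΔT.
W = (1.82)(8.314)(346 − 460) = -1725 J.

W ≈ -1720 J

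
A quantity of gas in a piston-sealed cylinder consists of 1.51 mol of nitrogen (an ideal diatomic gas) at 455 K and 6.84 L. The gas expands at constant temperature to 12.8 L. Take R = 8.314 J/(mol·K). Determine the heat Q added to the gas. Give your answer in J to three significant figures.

Q ≈ 3580 J

Isothermal ⇒ ΔU = 0, so Q = W = nRT ln(V₂/V₁).
Q = (1.51)(8.314)(455) ln(12.8/6.84) = 5712 × 0.6267 = 3580 J.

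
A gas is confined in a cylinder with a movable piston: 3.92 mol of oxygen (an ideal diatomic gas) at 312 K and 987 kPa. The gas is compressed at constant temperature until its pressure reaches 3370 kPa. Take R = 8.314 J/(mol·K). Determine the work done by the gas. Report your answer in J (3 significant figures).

Isothermal process: W = nRT ln(V₂/V₁) = nRT ln(P₁/P₂).
W = (3.92)(8.314)(312) × ln(987/3370)
  = 10168 × ln(0.2929) = 10168 × -1.228
W_by_gas = -12487 J.

W ≈ -12500 J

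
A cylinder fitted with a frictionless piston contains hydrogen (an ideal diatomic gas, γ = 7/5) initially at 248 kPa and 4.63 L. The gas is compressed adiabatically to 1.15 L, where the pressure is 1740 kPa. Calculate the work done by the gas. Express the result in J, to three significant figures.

W ≈ -2130 J

Adiabatic: W = (P₁V₁ − P₂V₂)/(γ − 1) with γ = 7/5.
P₁V₁ = 1148 J, P₂V₂ = 2001 J.
W = (1148 − 2001) / 0.4 = -2132 J.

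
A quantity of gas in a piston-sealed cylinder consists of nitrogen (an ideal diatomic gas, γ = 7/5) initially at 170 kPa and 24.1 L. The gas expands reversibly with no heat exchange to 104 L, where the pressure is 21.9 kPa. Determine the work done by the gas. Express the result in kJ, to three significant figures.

Adiabatic: W = (P₁V₁ − P₂V₂)/(γ − 1) with γ = 7/5.
P₁V₁ = 4097 J, P₂V₂ = 2278 J.
W = (4097 − 2278) / 0.4 = 4549 J.

W ≈ 4.55 kJ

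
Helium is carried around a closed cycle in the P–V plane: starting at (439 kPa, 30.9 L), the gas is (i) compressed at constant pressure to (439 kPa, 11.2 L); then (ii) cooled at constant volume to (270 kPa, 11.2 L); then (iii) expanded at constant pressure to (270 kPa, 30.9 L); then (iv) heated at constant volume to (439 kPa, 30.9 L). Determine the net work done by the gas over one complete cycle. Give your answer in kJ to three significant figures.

Constant-volume legs do no work.
W(i) = (439)(11.2 − 30.9) = -8648 J; W(iii) = (270)(30.9 − 11.2) = 5319 J.
W_net = -8648 + 5319 = -3329 J (the counter-clockwise enclosed area).

W_net ≈ -3.33 kJ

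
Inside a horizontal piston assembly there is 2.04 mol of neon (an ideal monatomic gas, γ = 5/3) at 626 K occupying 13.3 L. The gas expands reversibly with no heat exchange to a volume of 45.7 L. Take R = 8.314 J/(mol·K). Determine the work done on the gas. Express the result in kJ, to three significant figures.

Adiabatic: TV^(γ−1) = const with γ = 5/3.
T₂ = T₁ (V₁/V₂)^(γ−1) = 626 × (13.3/45.7)^0.667 = 626 × 0.4392 = 274.9 K.
W_by = nCᵥ(T₁ − T₂) = (2.04)(12.47)(626 − 274.9) = 8932 J.
Work on gas = −W_by = -8932 J.

W ≈ -8.93 kJ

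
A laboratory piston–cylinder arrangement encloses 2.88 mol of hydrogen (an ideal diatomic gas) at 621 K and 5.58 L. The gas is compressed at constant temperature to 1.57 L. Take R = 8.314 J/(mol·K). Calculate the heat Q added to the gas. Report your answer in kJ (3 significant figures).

Isothermal ⇒ ΔU = 0, so Q = W = nRT ln(V₂/V₁).
Q = (2.88)(8.314)(621) ln(1.57/5.58) = 14869 × -1.268 = -18856 J.

Q ≈ -18.9 kJ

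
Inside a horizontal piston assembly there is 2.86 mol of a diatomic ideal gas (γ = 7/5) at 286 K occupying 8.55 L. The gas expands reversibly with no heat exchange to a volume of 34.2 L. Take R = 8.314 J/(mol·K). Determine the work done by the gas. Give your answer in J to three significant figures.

Adiabatic: TV^(γ−1) = const with γ = 7/5.
T₂ = T₁ (V₁/V₂)^(γ−1) = 286 × (8.55/34.2)^0.4 = 286 × 0.5743 = 164.3 K.
W_by = nCᵥ(T₁ − T₂) = (2.86)(20.79)(286 − 164.3) = 7237 J.

W ≈ 7240 J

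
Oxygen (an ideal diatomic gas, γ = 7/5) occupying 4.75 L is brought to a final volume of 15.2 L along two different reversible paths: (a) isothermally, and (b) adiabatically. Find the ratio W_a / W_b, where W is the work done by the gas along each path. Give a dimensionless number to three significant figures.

W_a / W_b ≈ 1.25

Path (a) isothermal: W = P₁V₁ ln(V₂/V₁) → W_a/(P₁V₁) = 1.163.
Path (b) adiabatic: W = P₁V₁(1 − (V₁/V₂)^(γ−1))/(γ−1) → W_b/(P₁V₁) = 0.9301.
W_a / W_b = 1.163 / 0.9301 = 1.251.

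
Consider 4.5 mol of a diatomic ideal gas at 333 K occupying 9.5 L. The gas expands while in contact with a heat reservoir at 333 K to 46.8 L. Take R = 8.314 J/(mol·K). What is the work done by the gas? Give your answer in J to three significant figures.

Isothermal: W = nRT ln(V₂/V₁).
W = (4.5)(8.314)(333) × ln(46.8/9.5)
  = 12459 × 1.595
W_by_gas = 19866 J.

W ≈ 19900 J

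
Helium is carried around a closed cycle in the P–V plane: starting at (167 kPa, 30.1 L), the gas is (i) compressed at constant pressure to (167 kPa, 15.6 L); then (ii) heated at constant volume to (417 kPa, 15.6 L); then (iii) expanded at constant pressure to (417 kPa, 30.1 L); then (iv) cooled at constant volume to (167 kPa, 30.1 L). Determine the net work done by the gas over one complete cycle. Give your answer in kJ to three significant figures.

W_net ≈ 3.63 kJ

Constant-volume legs do no work.
W(i) = (167)(15.6 − 30.1) = -2422 J; W(iii) = (417)(30.1 − 15.6) = 6047 J.
W_net = -2422 + 6047 = 3625 J (the clockwise enclosed area).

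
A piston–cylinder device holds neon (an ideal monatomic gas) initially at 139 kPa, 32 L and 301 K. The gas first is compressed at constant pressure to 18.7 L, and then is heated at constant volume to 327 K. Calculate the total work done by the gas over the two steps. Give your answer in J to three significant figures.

W_total ≈ -1850 J

Step 1 (isobaric): W = PΔV = (139 kPa)(18.7 − 32 L) = -1849 J.
Step 2 (isochoric): W = 0 (constant volume).
W_total = -1849 + 0 = -1849 J.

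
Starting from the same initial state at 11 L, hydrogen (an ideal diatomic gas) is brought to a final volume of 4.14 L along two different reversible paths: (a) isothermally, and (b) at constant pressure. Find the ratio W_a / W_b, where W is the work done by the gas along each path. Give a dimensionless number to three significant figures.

W_a / W_b ≈ 1.57

Path (a) isothermal: W = P₁V₁ ln(V₂/V₁) → W_a/(P₁V₁) = -0.9772.
Path (b) isobaric: W = P₁(V₂ − V₁) → W_b/(P₁V₁) = -0.6236.
W_a / W_b = -0.9772 / -0.6236 = 1.567.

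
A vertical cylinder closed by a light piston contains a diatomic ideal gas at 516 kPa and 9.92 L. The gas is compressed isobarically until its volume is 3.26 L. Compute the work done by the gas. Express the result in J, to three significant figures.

Isobaric: W = P ΔV.
W = (516 kPa)(3.26 − 9.92 L) = (516)(-6.66) = -3437 J.

W ≈ -3440 J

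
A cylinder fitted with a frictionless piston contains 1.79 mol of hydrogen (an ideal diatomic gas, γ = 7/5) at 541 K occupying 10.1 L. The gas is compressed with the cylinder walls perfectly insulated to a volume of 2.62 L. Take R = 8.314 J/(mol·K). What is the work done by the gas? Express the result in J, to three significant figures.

W ≈ -14400 J

Adiabatic: TV^(γ−1) = const with γ = 7/5.
T₂ = T₁ (V₁/V₂)^(γ−1) = 541 × (10.1/2.62)^0.4 = 541 × 1.716 = 928.1 K.
W_by = nCᵥ(T₁ − T₂) = (1.79)(20.79)(541 − 928.1) = -14403 J.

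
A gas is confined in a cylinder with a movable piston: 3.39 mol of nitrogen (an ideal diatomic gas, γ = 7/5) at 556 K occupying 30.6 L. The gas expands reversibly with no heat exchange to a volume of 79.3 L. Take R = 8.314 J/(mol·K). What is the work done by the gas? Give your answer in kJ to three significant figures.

Adiabatic: TV^(γ−1) = const with γ = 7/5.
T₂ = T₁ (V₁/V₂)^(γ−1) = 556 × (30.6/79.3)^0.4 = 556 × 0.6832 = 379.9 K.
W_by = nCᵥ(T₁ − T₂) = (3.39)(20.79)(556 − 379.9) = 12409 J.

W ≈ 12.4 kJ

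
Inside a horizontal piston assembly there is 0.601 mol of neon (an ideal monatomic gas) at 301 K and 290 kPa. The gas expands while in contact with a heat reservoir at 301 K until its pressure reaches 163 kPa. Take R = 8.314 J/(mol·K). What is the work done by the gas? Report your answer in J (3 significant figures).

Isothermal process: W = nRT ln(V₂/V₁) = nRT ln(P₁/P₂).
W = (0.601)(8.314)(301) × ln(290/163)
  = 1504 × ln(1.779) = 1504 × 0.5761
W_by_gas = 866.5 J.

W ≈ 867 J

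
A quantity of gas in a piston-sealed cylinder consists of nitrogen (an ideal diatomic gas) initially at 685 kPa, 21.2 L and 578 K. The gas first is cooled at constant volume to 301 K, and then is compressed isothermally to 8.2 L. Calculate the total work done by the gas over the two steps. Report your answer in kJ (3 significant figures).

Step 1 (isochoric): W = 0 (constant volume).
After step 1: P = 356.7 kPa (V unchanged).
Step 2 (isothermal): W = P₁V₁ ln(V₂/V₁) = (7562) ln(8.2/21.2) = -7183 J.
W_total = 0 − 7183 = -7183 J.

W_total ≈ -7.18 kJ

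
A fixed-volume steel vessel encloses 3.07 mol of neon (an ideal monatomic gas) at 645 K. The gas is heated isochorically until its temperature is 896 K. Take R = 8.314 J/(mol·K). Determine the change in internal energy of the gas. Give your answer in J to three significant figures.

ΔU ≈ 9610 J

Constant volume ⇒ W = 0, so Q = ΔU = nCᵥΔT with Cᵥ = 3R/2 = 12.47 J/(mol·K).
ΔU = (3.07)(12.47)(896 − 645) = 9610 J.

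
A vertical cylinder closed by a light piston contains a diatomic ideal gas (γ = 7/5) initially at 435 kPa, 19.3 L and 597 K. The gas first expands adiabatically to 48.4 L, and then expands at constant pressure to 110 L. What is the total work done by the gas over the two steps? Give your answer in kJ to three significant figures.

Step 1 (adiabatic): W = (P₁V₁ − P₂V₂)/(γ−1) = (8396 − 5812)/0.4 = 6459 J.
After step 1: P = 120.1 kPa, V = 48.4 L, T = 413.3 K.
Step 2 (isobaric): W = PΔV = (120.1 kPa)(110 − 48.4 L) = 7397 J.
W_total = 6459 + 7397 = 13856 J.

W_total ≈ 13.9 kJ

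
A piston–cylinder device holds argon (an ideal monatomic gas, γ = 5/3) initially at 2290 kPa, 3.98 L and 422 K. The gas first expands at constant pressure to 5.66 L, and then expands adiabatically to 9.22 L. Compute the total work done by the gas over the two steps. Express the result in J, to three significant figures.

W_total ≈ 9250 J

Step 1 (isobaric): W = PΔV = (2290 kPa)(5.66 − 3.98 L) = 3847 J.
After step 1: P = 2290 kPa, V = 5.66 L, T = 600.1 K.
Step 2 (adiabatic): W = (P₁V₁ − P₂V₂)/(γ−1) = (12961 − 9362)/0.667 = 5399 J.
W_total = 3847 + 5399 = 9246 J.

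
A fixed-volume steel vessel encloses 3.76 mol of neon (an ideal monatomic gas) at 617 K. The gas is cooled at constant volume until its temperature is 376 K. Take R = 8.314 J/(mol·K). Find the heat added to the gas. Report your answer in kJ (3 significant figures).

Constant volume ⇒ W = 0, so Q = ΔU = nCᵥΔT with Cᵥ = 3R/2 = 12.47 J/(mol·K).
ΔU = (3.76)(12.47)(376 − 617) = -11301 J.

Q ≈ -11.3 kJ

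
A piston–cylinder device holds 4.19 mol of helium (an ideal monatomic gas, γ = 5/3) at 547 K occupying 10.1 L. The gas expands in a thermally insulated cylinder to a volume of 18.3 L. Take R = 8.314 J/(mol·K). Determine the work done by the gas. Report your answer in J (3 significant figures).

Adiabatic: TV^(γ−1) = const with γ = 5/3.
T₂ = T₁ (V₁/V₂)^(γ−1) = 547 × (10.1/18.3)^0.667 = 547 × 0.6728 = 368 K.
W_by = nCᵥ(T₁ − T₂) = (4.19)(12.47)(547 − 368) = 9351 J.

W ≈ 9350 J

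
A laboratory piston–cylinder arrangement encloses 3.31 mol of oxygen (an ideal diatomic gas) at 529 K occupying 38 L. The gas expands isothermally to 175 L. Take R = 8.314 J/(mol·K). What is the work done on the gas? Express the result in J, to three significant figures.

W ≈ -22200 J

Isothermal: W = nRT ln(V₂/V₁).
W = (3.31)(8.314)(529) × ln(175/38)
  = 14558 × 1.527
W_by_gas = 22233 J; work on gas = −W_by = -22233 J.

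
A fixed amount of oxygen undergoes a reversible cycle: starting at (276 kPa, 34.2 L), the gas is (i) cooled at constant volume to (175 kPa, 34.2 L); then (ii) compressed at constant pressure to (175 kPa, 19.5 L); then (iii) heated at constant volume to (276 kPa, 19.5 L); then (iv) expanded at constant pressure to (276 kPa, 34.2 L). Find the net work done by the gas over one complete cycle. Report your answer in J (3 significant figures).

Constant-volume legs do no work.
W(ii) = (175)(19.5 − 34.2) = -2573 J; W(iv) = (276)(34.2 − 19.5) = 4057 J.
W_net = -2573 + 4057 = 1485 J (the clockwise enclosed area).

W_net ≈ 1480 J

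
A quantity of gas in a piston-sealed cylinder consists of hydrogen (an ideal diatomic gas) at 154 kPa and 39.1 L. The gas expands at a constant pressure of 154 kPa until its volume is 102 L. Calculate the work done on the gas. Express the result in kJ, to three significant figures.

W ≈ -9.69 kJ

Isobaric: W = P ΔV.
W = (154 kPa)(102 − 39.1 L) = (154)(62.9) = 9687 J.
Work on gas = −W_by = -9687 J.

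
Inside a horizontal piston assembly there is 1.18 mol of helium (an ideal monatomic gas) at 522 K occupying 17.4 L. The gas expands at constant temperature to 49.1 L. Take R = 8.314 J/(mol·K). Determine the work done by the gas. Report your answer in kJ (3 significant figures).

W ≈ 5.31 kJ

Isothermal: W = nRT ln(V₂/V₁).
W = (1.18)(8.314)(522) × ln(49.1/17.4)
  = 5121 × 1.037
W_by_gas = 5313 J.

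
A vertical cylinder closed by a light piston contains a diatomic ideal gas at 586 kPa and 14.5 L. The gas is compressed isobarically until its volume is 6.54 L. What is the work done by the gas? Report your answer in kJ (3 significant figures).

W ≈ -4.66 kJ

Isobaric: W = P ΔV.
W = (586 kPa)(6.54 − 14.5 L) = (586)(-7.96) = -4665 J.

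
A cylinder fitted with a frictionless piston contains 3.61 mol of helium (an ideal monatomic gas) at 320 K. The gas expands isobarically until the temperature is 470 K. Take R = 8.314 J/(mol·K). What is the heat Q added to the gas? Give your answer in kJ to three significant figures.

Q ≈ 11.3 kJ

Isobaric: W = nRΔT = (3.61)(8.314)(150) = 4502 J.
ΔU = nCᵥΔT with Cᵥ = 3R/2: ΔU = (3.61)(12.47)(150) = 6753 J.
Q = ΔU + W = 6753 + 4502 = 11255 J.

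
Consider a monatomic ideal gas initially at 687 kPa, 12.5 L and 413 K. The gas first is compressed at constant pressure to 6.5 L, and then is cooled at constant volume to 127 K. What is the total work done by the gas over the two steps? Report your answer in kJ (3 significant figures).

Step 1 (isobaric): W = PΔV = (687 kPa)(6.5 − 12.5 L) = -4122 J.
Step 2 (isochoric): W = 0 (constant volume).
W_total = -4122 + 0 = -4122 J.

W_total ≈ -4.12 kJ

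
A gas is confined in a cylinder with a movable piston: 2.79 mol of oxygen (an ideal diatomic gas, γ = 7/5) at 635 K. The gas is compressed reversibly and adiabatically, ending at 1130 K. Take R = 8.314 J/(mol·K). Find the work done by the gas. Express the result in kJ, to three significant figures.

W ≈ -28.7 kJ

Adiabatic ⇒ Q = 0, so W_by = −ΔU = nCᵥ(T₁ − T₂).
Cᵥ = 5R/2 = 20.79 J/(mol·K).
W = (2.79)(20.79)(635 − 1130) = -28705 J.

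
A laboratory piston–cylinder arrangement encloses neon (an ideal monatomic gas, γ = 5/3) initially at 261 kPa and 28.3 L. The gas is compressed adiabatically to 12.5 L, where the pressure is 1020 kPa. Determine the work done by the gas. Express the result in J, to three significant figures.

Adiabatic: W = (P₁V₁ − P₂V₂)/(γ − 1) with γ = 5/3.
P₁V₁ = 7386 J, P₂V₂ = 12750 J.
W = (7386 − 12750) / 0.6667 = -8046 J.

W ≈ -8050 J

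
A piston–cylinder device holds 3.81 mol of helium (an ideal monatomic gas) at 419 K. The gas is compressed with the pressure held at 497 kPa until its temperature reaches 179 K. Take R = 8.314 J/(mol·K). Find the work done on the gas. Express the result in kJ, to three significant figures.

W ≈ 7.60 kJ

Isobaric: W = P ΔV = nR ΔT.
W = (3.81)(8.314)(179 − 419) = -7602 J.
Work on gas = −W_by = 7602 J.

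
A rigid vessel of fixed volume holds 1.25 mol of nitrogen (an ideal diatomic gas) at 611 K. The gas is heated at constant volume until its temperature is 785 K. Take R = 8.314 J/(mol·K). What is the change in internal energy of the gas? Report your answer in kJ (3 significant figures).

ΔU ≈ 4.52 kJ

Constant volume ⇒ W = 0, so Q = ΔU = nCᵥΔT with Cᵥ = 5R/2 = 20.79 J/(mol·K).
ΔU = (1.25)(20.79)(785 − 611) = 4521 J.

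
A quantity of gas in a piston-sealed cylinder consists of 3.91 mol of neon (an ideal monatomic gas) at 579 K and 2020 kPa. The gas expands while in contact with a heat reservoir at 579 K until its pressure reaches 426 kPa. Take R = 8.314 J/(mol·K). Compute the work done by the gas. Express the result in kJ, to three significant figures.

W ≈ 29.3 kJ

Isothermal process: W = nRT ln(V₂/V₁) = nRT ln(P₁/P₂).
W = (3.91)(8.314)(579) × ln(2020/426)
  = 18822 × ln(4.742) = 18822 × 1.556
W_by_gas = 29295 J.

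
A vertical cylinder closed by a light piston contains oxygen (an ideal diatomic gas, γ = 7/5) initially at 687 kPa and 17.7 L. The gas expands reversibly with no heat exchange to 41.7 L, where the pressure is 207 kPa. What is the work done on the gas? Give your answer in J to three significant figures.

Adiabatic: W = (P₁V₁ − P₂V₂)/(γ − 1) with γ = 7/5.
P₁V₁ = 12160 J, P₂V₂ = 8632 J.
W = (12160 − 8632) / 0.4 = 8820 J.
Work on gas = −W_by = -8820 J.

W ≈ -8820 J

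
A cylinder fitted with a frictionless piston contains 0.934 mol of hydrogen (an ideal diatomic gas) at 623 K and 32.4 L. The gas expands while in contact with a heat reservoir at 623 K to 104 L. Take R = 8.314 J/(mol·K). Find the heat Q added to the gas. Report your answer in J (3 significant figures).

Q ≈ 5640 J

Isothermal ⇒ ΔU = 0, so Q = W = nRT ln(V₂/V₁).
Q = (0.934)(8.314)(623) ln(104/32.4) = 4838 × 1.166 = 5642 J.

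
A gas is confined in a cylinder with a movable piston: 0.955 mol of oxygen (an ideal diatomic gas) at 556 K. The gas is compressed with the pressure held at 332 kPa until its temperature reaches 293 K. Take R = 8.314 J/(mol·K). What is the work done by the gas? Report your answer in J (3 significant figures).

Isobaric: W = P ΔV = nR ΔT.
W = (0.955)(8.314)(293 − 556) = -2088 J.

W ≈ -2090 J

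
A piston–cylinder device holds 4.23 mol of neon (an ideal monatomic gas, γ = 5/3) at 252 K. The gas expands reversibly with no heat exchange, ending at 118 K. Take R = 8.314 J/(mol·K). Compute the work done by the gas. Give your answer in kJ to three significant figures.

Adiabatic ⇒ Q = 0, so W_by = −ΔU = nCᵥ(T₁ − T₂).
Cᵥ = 3R/2 = 12.47 J/(mol·K).
W = (4.23)(12.47)(252 − 118) = 7069 J.

W ≈ 7.07 kJ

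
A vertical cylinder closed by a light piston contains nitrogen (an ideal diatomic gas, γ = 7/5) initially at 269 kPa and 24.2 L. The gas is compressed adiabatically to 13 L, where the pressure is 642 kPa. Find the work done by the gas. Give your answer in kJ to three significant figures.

Adiabatic: W = (P₁V₁ − P₂V₂)/(γ − 1) with γ = 7/5.
P₁V₁ = 6510 J, P₂V₂ = 8346 J.
W = (6510 − 8346) / 0.4 = -4591 J.

W ≈ -4.59 kJ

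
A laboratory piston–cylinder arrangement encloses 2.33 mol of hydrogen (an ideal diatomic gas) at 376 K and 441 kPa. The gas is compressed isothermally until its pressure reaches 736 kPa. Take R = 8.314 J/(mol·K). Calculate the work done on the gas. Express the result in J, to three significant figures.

Isothermal process: W = nRT ln(V₂/V₁) = nRT ln(P₁/P₂).
W = (2.33)(8.314)(376) × ln(441/736)
  = 7284 × ln(0.5992) = 7284 × -0.5122
W_by_gas = -3731 J; work on gas = −W_by = 3731 J.

W ≈ 3730 J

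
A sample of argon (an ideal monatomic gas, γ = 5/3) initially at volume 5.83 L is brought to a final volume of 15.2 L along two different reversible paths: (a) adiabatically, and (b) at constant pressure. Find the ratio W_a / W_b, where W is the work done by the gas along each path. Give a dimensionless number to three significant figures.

Path (a) adiabatic: W = P₁V₁(1 − (V₁/V₂)^(γ−1))/(γ−1) → W_a/(P₁V₁) = 0.7082.
Path (b) isobaric: W = P₁(V₂ − V₁) → W_b/(P₁V₁) = 1.607.
W_a / W_b = 0.7082 / 1.607 = 0.4406.

W_a / W_b ≈ 0.441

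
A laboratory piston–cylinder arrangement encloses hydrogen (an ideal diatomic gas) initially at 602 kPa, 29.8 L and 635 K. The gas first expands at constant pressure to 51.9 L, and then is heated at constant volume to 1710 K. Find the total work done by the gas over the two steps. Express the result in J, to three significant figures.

W_total ≈ 13300 J

Step 1 (isobaric): W = PΔV = (602 kPa)(51.9 − 29.8 L) = 13304 J.
Step 2 (isochoric): W = 0 (constant volume).
W_total = 13304 + 0 = 13304 J.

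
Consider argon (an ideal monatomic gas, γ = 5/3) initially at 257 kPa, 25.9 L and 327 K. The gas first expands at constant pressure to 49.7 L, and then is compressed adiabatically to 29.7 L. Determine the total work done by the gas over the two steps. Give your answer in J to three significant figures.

Step 1 (isobaric): W = PΔV = (257 kPa)(49.7 − 25.9 L) = 6117 J.
After step 1: P = 257 kPa, V = 49.7 L, T = 627.5 K.
Step 2 (adiabatic): W = (P₁V₁ − P₂V₂)/(γ−1) = (12773 − 18003)/0.667 = -7846 J.
W_total = 6117 − 7846 = -1729 J.

W_total ≈ -1730 J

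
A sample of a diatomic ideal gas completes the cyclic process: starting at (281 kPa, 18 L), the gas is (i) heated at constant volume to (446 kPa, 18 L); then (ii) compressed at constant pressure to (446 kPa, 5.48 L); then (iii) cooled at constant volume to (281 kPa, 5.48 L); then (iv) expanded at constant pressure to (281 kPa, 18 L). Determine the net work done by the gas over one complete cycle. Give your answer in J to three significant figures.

W_net ≈ -2070 J

Constant-volume legs do no work.
W(ii) = (446)(5.48 − 18) = -5584 J; W(iv) = (281)(18 − 5.48) = 3518 J.
W_net = -5584 + 3518 = -2066 J (the counter-clockwise enclosed area).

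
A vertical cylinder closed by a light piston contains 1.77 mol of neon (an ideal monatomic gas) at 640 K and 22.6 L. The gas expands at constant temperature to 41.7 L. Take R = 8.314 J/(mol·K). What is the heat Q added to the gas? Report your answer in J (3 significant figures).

Isothermal ⇒ ΔU = 0, so Q = W = nRT ln(V₂/V₁).
Q = (1.77)(8.314)(640) ln(41.7/22.6) = 9418 × 0.6126 = 5769 J.

Q ≈ 5770 J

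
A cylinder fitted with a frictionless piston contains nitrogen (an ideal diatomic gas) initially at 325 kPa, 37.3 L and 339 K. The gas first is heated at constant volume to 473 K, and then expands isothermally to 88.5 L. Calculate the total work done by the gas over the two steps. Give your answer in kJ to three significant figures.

W_total ≈ 14.6 kJ

Step 1 (isochoric): W = 0 (constant volume).
After step 1: P = 453.5 kPa (V unchanged).
Step 2 (isothermal): W = P₁V₁ ln(V₂/V₁) = (16914) ln(88.5/37.3) = 14614 J.
W_total = 0 + 14614 = 14614 J.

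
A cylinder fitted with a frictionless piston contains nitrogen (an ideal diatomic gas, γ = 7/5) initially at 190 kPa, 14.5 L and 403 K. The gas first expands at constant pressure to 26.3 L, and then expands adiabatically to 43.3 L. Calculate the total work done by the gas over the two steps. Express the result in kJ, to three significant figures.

Step 1 (isobaric): W = PΔV = (190 kPa)(26.3 − 14.5 L) = 2242 J.
After step 1: P = 190 kPa, V = 26.3 L, T = 731 K.
Step 2 (adiabatic): W = (P₁V₁ − P₂V₂)/(γ−1) = (4997 − 4094)/0.4 = 2259 J.
W_total = 2242 + 2259 = 4501 J.

W_total ≈ 4.50 kJ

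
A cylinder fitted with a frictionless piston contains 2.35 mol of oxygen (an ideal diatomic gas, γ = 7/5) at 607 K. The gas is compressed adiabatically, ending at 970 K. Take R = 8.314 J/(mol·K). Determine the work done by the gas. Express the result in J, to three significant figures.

W ≈ -17700 J

Adiabatic ⇒ Q = 0, so W_by = −ΔU = nCᵥ(T₁ − T₂).
Cᵥ = 5R/2 = 20.79 J/(mol·K).
W = (2.35)(20.79)(607 − 970) = -17731 J.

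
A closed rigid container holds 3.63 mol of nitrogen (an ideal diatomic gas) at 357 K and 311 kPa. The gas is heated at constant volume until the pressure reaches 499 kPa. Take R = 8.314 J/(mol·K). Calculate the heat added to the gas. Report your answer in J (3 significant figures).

Q ≈ 16300 J

Constant volume ⇒ W = 0, so Q = ΔU = nCᵥΔT with Cᵥ = 5R/2 = 20.79 J/(mol·K).
At constant V, T₂/T₁ = P₂/P₁ ⇒ ΔT = T₁(P₂/P₁ − 1) = 357·(499/311 − 1) = 215.8 K.
ΔU = (3.63)(20.79)(215.8) = 16283 J.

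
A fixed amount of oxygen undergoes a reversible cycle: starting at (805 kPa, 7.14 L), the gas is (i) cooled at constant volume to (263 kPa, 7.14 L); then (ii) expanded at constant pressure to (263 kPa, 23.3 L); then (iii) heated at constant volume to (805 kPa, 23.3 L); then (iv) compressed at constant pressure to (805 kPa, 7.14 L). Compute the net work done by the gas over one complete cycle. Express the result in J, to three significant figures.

Constant-volume legs do no work.
W(ii) = (263)(23.3 − 7.14) = 4250 J; W(iv) = (805)(7.14 − 23.3) = -13009 J.
W_net = 4250 − 13009 = -8759 J (the counter-clockwise enclosed area).

W_net ≈ -8760 J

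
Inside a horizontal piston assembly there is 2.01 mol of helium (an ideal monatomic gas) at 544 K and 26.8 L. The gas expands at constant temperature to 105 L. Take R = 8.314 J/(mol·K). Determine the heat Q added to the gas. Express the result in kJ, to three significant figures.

Isothermal ⇒ ΔU = 0, so Q = W = nRT ln(V₂/V₁).
Q = (2.01)(8.314)(544) ln(105/26.8) = 9091 × 1.366 = 12414 J.

Q ≈ 12.4 kJ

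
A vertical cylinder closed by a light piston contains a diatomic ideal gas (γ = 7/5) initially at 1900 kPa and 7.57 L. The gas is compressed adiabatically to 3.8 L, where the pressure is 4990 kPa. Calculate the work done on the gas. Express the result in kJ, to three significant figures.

Adiabatic: W = (P₁V₁ − P₂V₂)/(γ − 1) with γ = 7/5.
P₁V₁ = 14383 J, P₂V₂ = 18962 J.
W = (14383 − 18962) / 0.4 = -11448 J.
Work on gas = −W_by = 11448 J.

W ≈ 11.4 kJ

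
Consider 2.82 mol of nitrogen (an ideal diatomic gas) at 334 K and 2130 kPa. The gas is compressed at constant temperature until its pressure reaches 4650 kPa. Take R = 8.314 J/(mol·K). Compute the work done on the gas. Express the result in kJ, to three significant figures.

W ≈ 6.11 kJ

Isothermal process: W = nRT ln(V₂/V₁) = nRT ln(P₁/P₂).
W = (2.82)(8.314)(334) × ln(2130/4650)
  = 7831 × ln(0.4581) = 7831 × -0.7807
W_by_gas = -6114 J; work on gas = −W_by = 6114 J.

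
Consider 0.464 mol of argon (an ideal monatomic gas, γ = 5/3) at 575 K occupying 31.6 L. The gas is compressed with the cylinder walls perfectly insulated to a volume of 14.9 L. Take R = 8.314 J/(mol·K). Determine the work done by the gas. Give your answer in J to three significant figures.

Adiabatic: TV^(γ−1) = const with γ = 5/3.
T₂ = T₁ (V₁/V₂)^(γ−1) = 575 × (31.6/14.9)^0.667 = 575 × 1.651 = 949.2 K.
W_by = nCᵥ(T₁ − T₂) = (0.464)(12.47)(575 − 949.2) = -2165 J.

W ≈ -2170 J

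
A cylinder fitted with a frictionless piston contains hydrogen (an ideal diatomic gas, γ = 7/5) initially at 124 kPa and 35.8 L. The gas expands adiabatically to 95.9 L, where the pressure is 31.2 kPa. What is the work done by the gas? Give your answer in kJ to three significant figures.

Adiabatic: W = (P₁V₁ − P₂V₂)/(γ − 1) with γ = 7/5.
P₁V₁ = 4439 J, P₂V₂ = 2992 J.
W = (4439 − 2992) / 0.4 = 3618 J.

W ≈ 3.62 kJ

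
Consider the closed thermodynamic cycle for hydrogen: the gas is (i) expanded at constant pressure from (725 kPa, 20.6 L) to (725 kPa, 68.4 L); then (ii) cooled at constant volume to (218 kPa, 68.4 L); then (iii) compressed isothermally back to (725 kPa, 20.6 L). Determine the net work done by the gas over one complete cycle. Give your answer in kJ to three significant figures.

Leg (i): W = PΔV = (725)(68.4 − 20.6) = 34655 J.
Leg (ii): W = 0.
Leg (iii): W = PᵢVᵢ ln(V_f/Vᵢ) = (14911) ln(20.6/68.4) = -17895 J.
W_net = 34655 − 17895 = 16760 J.

W_net ≈ 16.8 kJ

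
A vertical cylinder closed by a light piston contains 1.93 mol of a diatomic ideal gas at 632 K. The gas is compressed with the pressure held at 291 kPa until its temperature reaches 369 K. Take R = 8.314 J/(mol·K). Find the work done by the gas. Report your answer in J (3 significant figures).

Isobaric: W = P ΔV = nR ΔT.
W = (1.93)(8.314)(369 − 632) = -4220 J.

W ≈ -4220 J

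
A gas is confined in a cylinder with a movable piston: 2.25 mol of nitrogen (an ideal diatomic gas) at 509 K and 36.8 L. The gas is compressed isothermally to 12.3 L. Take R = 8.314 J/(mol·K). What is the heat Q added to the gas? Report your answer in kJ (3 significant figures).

Isothermal ⇒ ΔU = 0, so Q = W = nRT ln(V₂/V₁).
Q = (2.25)(8.314)(509) ln(12.3/36.8) = 9522 × -1.096 = -10435 J.

Q ≈ -10.4 kJ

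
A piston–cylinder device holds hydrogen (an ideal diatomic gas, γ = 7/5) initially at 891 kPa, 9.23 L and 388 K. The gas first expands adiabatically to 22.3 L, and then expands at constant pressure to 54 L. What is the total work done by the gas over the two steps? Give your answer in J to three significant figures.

Step 1 (adiabatic): W = (P₁V₁ − P₂V₂)/(γ−1) = (8224 − 5779)/0.4 = 6113 J.
After step 1: P = 259.1 kPa, V = 22.3 L, T = 272.6 K.
Step 2 (isobaric): W = PΔV = (259.1 kPa)(54 − 22.3 L) = 8215 J.
W_total = 6113 + 8215 = 14328 J.

W_total ≈ 14300 J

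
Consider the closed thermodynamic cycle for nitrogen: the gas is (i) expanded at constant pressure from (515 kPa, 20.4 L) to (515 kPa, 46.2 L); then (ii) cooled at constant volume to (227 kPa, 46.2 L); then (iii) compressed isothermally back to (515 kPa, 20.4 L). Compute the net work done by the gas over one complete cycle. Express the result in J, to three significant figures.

Leg (i): W = PΔV = (515)(46.2 − 20.4) = 13287 J.
Leg (ii): W = 0.
Leg (iii): W = PᵢVᵢ ln(V_f/Vᵢ) = (10487) ln(20.4/46.2) = -8573 J.
W_net = 13287 − 8573 = 4714 J.

W_net ≈ 4710 J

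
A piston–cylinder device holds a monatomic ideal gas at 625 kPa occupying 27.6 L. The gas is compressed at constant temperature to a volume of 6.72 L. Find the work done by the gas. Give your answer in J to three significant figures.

Isothermal: W = nRT ln(V₂/V₁) = P₁V₁ ln(V₂/V₁).
P₁V₁ = (625 kPa)(27.6 L) = 17250 J.
W = 17250 × ln(6.72/27.6) = 17250 × -1.413
W_by_gas = -24370 J.

W ≈ -24400 J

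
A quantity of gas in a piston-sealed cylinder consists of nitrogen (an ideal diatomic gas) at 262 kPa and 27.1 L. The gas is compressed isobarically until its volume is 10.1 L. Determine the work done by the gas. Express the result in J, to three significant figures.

W ≈ -4450 J

Isobaric: W = P ΔV.
W = (262 kPa)(10.1 − 27.1 L) = (262)(-17) = -4454 J.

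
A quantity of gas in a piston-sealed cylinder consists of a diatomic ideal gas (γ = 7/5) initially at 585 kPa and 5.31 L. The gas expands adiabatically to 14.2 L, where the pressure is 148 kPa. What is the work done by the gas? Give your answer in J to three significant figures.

W ≈ 2510 J

Adiabatic: W = (P₁V₁ − P₂V₂)/(γ − 1) with γ = 7/5.
P₁V₁ = 3106 J, P₂V₂ = 2102 J.
W = (3106 − 2102) / 0.4 = 2512 J.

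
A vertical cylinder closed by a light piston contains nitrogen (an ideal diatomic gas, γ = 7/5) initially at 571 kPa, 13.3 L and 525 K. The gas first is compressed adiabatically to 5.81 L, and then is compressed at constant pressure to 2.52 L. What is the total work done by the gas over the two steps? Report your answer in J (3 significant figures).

Step 1 (adiabatic): W = (P₁V₁ − P₂V₂)/(γ−1) = (7594 − 10577)/0.4 = -7456 J.
After step 1: P = 1820 kPa, V = 5.81 L, T = 731.2 K.
Step 2 (isobaric): W = PΔV = (1820 kPa)(2.52 − 5.81 L) = -5989 J.
W_total = -7456 − 5989 = -13446 J.

W_total ≈ -13400 J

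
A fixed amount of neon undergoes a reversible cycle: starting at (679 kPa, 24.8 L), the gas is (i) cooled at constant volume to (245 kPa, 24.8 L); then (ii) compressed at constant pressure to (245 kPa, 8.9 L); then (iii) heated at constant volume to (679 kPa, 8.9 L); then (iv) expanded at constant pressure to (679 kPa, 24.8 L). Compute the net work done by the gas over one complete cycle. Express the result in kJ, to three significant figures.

Constant-volume legs do no work.
W(ii) = (245)(8.9 − 24.8) = -3896 J; W(iv) = (679)(24.8 − 8.9) = 10796 J.
W_net = -3896 + 10796 = 6901 J (the clockwise enclosed area).

W_net ≈ 6.90 kJ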